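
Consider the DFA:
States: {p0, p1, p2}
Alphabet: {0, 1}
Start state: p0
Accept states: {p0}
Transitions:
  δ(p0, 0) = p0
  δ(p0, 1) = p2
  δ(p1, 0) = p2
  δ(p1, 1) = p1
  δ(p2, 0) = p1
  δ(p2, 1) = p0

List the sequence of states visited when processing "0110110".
read '0': p0 → p0
  read '1': p0 → p2
  read '1': p2 → p0
  read '0': p0 → p0
  read '1': p0 → p2
  read '1': p2 → p0
  read '0': p0 → p0
p0 -> p0 -> p2 -> p0 -> p0 -> p2 -> p0 -> p0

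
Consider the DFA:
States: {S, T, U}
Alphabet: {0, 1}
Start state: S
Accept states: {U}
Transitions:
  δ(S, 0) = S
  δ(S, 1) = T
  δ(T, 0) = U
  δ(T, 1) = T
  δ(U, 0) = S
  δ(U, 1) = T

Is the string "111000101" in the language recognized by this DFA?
Processing string "111000101":
  S --1--> T
  T --1--> T
  T --1--> T
  T --0--> U
  U --0--> S
  S --0--> S
  S --1--> T
  T --0--> U
  U --1--> T
Final state: T
Accept states: {U}
No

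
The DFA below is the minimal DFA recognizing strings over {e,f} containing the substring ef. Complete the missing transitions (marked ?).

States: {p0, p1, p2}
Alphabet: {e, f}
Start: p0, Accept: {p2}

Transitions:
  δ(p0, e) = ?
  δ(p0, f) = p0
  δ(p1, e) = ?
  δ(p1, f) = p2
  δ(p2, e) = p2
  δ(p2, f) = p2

From the language and accept set, identify what each state tracks — p0: no e seen yet; p1: seen a e, waiting for f; p2: substring ef seen.
Each missing δ(q, a) is the state matching the new tracked value after reading a.
δ(p0, e) = p1; δ(p1, e) = p1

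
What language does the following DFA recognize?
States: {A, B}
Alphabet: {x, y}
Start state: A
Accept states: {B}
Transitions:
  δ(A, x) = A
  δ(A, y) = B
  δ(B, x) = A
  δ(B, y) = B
Testing a few strings:
  'yy' → accept
  'y' → accept
  'xyx' → reject
  'xx' → reject
State roles: A=last symbol not y; B=last symbol is y
All strings over {x,y} ending with y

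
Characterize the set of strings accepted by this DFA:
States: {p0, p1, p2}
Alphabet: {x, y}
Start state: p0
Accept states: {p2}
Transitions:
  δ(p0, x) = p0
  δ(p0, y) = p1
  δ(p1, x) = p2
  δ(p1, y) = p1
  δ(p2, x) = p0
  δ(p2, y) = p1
Testing a few strings:
  'xyx' → accept
  'yx' → accept
  'yy' → reject
  'xy' → reject
State roles: p0=no suffix match; p1=one trailing y; p2=suffix is yx
All strings over {x,y} ending with yx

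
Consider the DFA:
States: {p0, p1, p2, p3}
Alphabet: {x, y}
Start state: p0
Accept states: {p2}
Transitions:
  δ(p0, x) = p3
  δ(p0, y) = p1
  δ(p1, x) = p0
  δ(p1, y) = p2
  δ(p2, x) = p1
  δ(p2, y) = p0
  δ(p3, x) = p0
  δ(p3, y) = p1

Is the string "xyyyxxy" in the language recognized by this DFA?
Processing string "xyyyxxy":
  p0 --x--> p3
  p3 --y--> p1
  p1 --y--> p2
  p2 --y--> p0
  p0 --x--> p3
  p3 --x--> p0
  p0 --y--> p1
Final state: p1
Accept states: {p2}
No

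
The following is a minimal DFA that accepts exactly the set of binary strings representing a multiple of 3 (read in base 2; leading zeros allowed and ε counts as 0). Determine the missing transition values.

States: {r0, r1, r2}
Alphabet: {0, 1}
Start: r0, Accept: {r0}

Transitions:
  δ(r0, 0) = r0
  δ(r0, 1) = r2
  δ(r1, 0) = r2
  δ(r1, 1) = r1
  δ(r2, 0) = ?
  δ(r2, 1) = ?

From the language and accept set, identify what each state tracks — r0: value ≡ 0 (mod 3); r1: value ≡ 2 (mod 3); r2: value ≡ 1 (mod 3).
Each missing δ(q, a) is the state matching the new tracked value after reading a.
δ(r2, 0) = r1; δ(r2, 1) = r0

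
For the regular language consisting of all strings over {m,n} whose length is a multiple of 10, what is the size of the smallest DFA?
By Myhill–Nerode, count the distinguishable equivalence classes: 10 classes — one per residue of the length mod 10; class i is distinguished from class j by any string of length (10 − i) mod 10.
10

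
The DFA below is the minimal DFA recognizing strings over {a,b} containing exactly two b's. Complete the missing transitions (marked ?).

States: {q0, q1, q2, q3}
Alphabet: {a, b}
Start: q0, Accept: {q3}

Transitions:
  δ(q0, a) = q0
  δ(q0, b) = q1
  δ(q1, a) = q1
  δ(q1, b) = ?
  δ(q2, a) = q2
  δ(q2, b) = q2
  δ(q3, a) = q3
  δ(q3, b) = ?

From the language and accept set, identify what each state tracks — q0: zero b's; q1: one b; q2: ≥ three b's (dead); q3: two b's.
Each missing δ(q, a) is the state matching the new tracked value after reading a.
δ(q1, b) = q3; δ(q3, b) = q2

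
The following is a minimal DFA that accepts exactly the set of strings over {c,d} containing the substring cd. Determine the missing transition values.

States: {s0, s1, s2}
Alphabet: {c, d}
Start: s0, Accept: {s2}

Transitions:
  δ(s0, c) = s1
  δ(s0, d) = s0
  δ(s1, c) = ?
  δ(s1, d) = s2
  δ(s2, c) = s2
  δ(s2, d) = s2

From the language and accept set, identify what each state tracks — s0: no c seen yet; s1: seen a c, waiting for d; s2: substring cd seen.
Each missing δ(q, a) is the state matching the new tracked value after reading a.
δ(s1, c) = s1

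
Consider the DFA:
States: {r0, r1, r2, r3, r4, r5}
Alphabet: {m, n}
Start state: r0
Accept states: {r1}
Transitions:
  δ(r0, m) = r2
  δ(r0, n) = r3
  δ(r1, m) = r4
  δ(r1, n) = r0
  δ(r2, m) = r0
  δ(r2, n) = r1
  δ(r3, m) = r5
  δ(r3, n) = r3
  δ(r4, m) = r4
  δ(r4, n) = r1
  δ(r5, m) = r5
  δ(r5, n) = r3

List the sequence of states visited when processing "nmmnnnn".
read 'n': r0 → r3
  read 'm': r3 → r5
  read 'm': r5 → r5
  read 'n': r5 → r3
  read 'n': r3 → r3
  read 'n': r3 → r3
  read 'n': r3 → r3
r0 -> r3 -> r5 -> r5 -> r3 -> r3 -> r3 -> r3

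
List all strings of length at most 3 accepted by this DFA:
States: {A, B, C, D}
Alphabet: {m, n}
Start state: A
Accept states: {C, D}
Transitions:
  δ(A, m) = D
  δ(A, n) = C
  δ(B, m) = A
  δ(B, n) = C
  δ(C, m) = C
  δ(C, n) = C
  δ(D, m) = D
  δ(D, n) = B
m, n, mm, nm, nn, mmm, mnn, nmm, nmn, nnm, nnn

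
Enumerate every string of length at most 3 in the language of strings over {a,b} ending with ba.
ba, aba, bba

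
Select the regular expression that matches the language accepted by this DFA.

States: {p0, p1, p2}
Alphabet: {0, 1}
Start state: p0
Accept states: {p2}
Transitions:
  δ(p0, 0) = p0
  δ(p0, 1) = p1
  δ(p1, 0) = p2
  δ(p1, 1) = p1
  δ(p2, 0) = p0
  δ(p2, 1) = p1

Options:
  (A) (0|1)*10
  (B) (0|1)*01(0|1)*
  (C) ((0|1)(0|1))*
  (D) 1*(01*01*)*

Check each option against the DFA on short strings; one disagreement eliminates an option:
  (A) (0|1)*10: agrees with the DFA on every string of length ≤ 6
  (B) (0|1)*01(0|1)*: on '01' the DFA goes p0 → p0 → p1 and rejects (p1 ∉ Accept), but the regex matches it → eliminate
  (C) ((0|1)(0|1))*: on ε the DFA stays in p0 and rejects (p0 ∉ Accept), but the regex matches it → eliminate
  (D) 1*(01*01*)*: on ε the DFA stays in p0 and rejects (p0 ∉ Accept), but the regex matches it → eliminate
Only (A) is consistent with the DFA.
(A) (0|1)*10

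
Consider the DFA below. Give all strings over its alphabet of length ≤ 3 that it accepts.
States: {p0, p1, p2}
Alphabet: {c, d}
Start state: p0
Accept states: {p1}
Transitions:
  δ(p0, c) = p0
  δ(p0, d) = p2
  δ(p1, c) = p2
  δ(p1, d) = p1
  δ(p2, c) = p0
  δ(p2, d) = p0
None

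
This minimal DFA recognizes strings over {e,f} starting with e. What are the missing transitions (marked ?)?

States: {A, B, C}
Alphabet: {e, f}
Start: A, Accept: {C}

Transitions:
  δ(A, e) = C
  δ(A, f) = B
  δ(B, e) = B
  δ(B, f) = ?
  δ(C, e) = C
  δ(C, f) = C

From the language and accept set, identify what each state tracks — A: no input read; B: started with f (dead); C: started with e.
Each missing δ(q, a) is the state matching the new tracked value after reading a.
δ(B, f) = B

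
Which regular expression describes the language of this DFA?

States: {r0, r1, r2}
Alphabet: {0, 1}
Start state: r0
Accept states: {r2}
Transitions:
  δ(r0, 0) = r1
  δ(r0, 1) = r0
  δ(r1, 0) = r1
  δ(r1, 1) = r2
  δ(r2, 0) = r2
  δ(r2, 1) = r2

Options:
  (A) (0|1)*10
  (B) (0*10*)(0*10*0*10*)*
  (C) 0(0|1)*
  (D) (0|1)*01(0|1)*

Check each option against the DFA on short strings; one disagreement eliminates an option:
  (A) (0|1)*10: on '01' the DFA goes r0 → r1 → r2 and accepts (r2 ∈ Accept), but the regex does not match it → eliminate
  (B) (0*10*)(0*10*0*10*)*: on '1' the DFA goes r0 → r0 and rejects (r0 ∉ Accept), but the regex matches it → eliminate
  (C) 0(0|1)*: on '0' the DFA goes r0 → r1 and rejects (r1 ∉ Accept), but the regex matches it → eliminate
  (D) (0|1)*01(0|1)*: agrees with the DFA on every string of length ≤ 6
Only (D) is consistent with the DFA.
(D) (0|1)*01(0|1)*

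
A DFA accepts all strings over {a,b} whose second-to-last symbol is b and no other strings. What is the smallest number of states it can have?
By Myhill–Nerode, count the distinguishable equivalence classes: 2^2 = 4 classes — the DFA must remember the last 2 symbols read; every pair of distinct length-2 suffixes is distinguishable by some continuation.
4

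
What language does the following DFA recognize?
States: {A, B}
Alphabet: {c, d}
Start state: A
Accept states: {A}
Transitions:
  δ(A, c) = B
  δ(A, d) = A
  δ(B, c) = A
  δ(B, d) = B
Testing a few strings:
  'c' → reject
  'd' → accept
  'cd' → reject
  'dd' → accept
State roles: A=even number of c's so far; B=odd number of c's so far
All strings over {c,d} with an even number of c's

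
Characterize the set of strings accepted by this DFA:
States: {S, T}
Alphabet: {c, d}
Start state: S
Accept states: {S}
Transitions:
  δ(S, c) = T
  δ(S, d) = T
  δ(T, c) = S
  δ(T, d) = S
Testing a few strings:
  'ddd' → reject
  'dcc' → reject
  'cc' → accept
  'cdc' → reject
State roles: S=even length so far; T=odd length so far
All strings over {c,d} of even length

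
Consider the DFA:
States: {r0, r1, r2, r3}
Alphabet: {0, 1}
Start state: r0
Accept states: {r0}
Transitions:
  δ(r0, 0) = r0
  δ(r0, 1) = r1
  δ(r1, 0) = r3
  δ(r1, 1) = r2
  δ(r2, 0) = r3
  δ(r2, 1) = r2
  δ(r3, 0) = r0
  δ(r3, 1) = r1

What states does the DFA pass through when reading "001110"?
read '0': r0 → r0
  read '0': r0 → r0
  read '1': r0 → r1
  read '1': r1 → r2
  read '1': r2 → r2
  read '0': r2 → r3
r0 -> r0 -> r0 -> r1 -> r2 -> r2 -> r3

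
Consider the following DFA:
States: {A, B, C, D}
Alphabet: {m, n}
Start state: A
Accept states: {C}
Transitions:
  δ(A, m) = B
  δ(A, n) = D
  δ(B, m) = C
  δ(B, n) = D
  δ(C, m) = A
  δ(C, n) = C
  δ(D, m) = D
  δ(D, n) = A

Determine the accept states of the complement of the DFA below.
Complement accept states = All states \ Original accept states
= {A, B, C, D} \ {C}
{A, B, D}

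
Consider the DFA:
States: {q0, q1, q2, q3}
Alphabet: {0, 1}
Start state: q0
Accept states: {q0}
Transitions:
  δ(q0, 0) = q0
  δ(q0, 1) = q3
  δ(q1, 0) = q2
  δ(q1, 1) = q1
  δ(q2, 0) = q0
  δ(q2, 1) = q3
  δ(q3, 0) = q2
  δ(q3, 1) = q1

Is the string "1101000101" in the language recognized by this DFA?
Processing string "1101000101":
  q0 --1--> q3
  q3 --1--> q1
  q1 --0--> q2
  q2 --1--> q3
  q3 --0--> q2
  q2 --0--> q0
  q0 --0--> q0
  q0 --1--> q3
  q3 --0--> q2
  q2 --1--> q3
Final state: q3
Accept states: {q0}
No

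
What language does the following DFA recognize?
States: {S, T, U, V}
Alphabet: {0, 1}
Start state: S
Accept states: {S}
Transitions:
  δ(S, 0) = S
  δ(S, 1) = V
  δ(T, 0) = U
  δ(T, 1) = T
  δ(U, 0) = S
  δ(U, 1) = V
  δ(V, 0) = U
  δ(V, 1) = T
Testing a few strings:
  '01' → reject
  '10' → reject
  '1' → reject
  '0001' → reject
State roles: S=value ≡ 0 (mod 4); T=value ≡ 3 (mod 4); U=value ≡ 2 (mod 4); V=value ≡ 1 (mod 4)
All binary strings representing a multiple of 4 (read in base 2; leading zeros allowed and ε counts as 0)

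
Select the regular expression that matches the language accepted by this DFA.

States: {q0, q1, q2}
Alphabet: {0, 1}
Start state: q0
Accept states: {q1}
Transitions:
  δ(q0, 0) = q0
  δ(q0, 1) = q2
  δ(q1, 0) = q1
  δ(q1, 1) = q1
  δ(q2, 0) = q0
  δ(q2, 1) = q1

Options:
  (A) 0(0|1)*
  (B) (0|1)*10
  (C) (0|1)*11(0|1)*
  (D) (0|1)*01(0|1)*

Check each option against the DFA on short strings; one disagreement eliminates an option:
  (A) 0(0|1)*: on '0' the DFA goes q0 → q0 and rejects (q0 ∉ Accept), but the regex matches it → eliminate
  (B) (0|1)*10: on '10' the DFA goes q0 → q2 → q0 and rejects (q0 ∉ Accept), but the regex matches it → eliminate
  (C) (0|1)*11(0|1)*: agrees with the DFA on every string of length ≤ 6
  (D) (0|1)*01(0|1)*: on '01' the DFA goes q0 → q0 → q2 and rejects (q2 ∉ Accept), but the regex matches it → eliminate
Only (C) is consistent with the DFA.
(C) (0|1)*11(0|1)*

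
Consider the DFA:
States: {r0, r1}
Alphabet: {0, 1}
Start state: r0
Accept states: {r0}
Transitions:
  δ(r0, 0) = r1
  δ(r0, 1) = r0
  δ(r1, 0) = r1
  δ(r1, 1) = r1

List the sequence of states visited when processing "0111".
read '0': r0 → r1
  read '1': r1 → r1
  read '1': r1 → r1
  read '1': r1 → r1
r0 -> r1 -> r1 -> r1 -> r1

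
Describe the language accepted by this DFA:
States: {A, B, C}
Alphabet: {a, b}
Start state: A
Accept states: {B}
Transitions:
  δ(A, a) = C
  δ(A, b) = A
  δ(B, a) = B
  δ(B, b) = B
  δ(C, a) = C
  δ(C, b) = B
Testing a few strings:
  'a' → reject
  'b' → reject
  'babb' → accept
  'aaaa' → reject
State roles: A=no a seen yet; B=substring ab seen; C=seen a a, waiting for b
All strings over {a,b} containing the substring ab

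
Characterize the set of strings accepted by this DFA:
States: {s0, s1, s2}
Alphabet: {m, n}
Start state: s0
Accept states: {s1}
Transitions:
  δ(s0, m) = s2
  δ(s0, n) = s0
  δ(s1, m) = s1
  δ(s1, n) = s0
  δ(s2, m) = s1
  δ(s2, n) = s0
Testing a few strings:
  'nnnm' → reject
  'mnnm' → reject
  'nnmm' → accept
  'n' → reject
State roles: s0=last symbol not m; s1=two trailing m's; s2=one trailing m
All strings over {m,n} ending with mm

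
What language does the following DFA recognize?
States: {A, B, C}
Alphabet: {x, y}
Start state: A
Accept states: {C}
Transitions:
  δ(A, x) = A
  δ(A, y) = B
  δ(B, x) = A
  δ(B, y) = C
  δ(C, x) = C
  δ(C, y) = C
Testing a few strings:
  'xx' → reject
  'yyyy' → accept
  'yx' → reject
  'y' → reject
State roles: A=no progress toward yy; B=one trailing y; C=substring yy seen
All strings over {x,y} containing the substring yy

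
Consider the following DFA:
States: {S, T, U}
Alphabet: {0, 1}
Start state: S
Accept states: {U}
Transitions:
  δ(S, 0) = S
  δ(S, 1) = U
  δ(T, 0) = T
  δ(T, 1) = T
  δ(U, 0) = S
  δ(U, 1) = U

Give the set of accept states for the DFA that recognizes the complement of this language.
Complement accept states = All states \ Original accept states
= {S, T, U} \ {U}
{S, T}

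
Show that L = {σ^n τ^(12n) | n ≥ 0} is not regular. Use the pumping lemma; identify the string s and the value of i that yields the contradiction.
Assume L is regular with pumping length p. Idea: pumping the σ-block breaks the 1:12 ratio.
Choose s = σ^p τ^(12p) (length 13p ≥ p). By the pumping lemma, s = xyz with |xy| ≤ p, |y| > 0, so y = σ^k with k ≥ 1. Then xy²z = σ^(p+k) τ^(12p). For this to be in L we would need 12p = 12(p+k), i.e. 12k = 0, contradicting k ≥ 1. So xy²z ∉ L.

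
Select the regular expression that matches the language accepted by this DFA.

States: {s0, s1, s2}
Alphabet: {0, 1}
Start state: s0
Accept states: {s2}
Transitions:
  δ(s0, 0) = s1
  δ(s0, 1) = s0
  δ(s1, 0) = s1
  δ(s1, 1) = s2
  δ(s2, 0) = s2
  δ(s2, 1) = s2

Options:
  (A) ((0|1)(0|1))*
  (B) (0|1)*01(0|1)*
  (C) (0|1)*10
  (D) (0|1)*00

Check each option against the DFA on short strings; one disagreement eliminates an option:
  (A) ((0|1)(0|1))*: on ε the DFA stays in s0 and rejects (s0 ∉ Accept), but the regex matches it → eliminate
  (B) (0|1)*01(0|1)*: agrees with the DFA on every string of length ≤ 6
  (C) (0|1)*10: on '01' the DFA goes s0 → s1 → s2 and accepts (s2 ∈ Accept), but the regex does not match it → eliminate
  (D) (0|1)*00: on '00' the DFA goes s0 → s1 → s1 and rejects (s1 ∉ Accept), but the regex matches it → eliminate
Only (B) is consistent with the DFA.
(B) (0|1)*01(0|1)*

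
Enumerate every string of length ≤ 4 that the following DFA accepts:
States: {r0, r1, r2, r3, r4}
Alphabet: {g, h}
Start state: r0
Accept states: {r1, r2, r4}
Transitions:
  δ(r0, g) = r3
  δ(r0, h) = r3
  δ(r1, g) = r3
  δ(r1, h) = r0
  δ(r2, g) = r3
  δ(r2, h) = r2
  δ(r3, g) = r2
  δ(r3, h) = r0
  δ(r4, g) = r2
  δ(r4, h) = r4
gg, hg, ggh, hgh, gggg, gghh, ghgg, ghhg, hggg, hghh, hhgg, hhhg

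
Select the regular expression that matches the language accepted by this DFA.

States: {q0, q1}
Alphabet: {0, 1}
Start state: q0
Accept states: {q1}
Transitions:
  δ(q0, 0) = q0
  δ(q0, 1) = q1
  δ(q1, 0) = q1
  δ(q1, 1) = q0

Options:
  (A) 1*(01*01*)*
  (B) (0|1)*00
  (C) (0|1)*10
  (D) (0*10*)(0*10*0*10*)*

Check each option against the DFA on short strings; one disagreement eliminates an option:
  (A) 1*(01*01*)*: on ε the DFA stays in q0 and rejects (q0 ∉ Accept), but the regex matches it → eliminate
  (B) (0|1)*00: on '1' the DFA goes q0 → q1 and accepts (q1 ∈ Accept), but the regex does not match it → eliminate
  (C) (0|1)*10: on '1' the DFA goes q0 → q1 and accepts (q1 ∈ Accept), but the regex does not match it → eliminate
  (D) (0*10*)(0*10*0*10*)*: agrees with the DFA on every string of length ≤ 6
Only (D) is consistent with the DFA.
(D) (0*10*)(0*10*0*10*)*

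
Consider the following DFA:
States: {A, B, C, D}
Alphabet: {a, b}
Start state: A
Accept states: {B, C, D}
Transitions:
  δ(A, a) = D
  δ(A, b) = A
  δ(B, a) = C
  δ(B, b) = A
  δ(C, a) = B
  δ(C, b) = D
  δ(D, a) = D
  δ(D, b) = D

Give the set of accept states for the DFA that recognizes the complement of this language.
Complement accept states = All states \ Original accept states
= {A, B, C, D} \ {B, C, D}
{A}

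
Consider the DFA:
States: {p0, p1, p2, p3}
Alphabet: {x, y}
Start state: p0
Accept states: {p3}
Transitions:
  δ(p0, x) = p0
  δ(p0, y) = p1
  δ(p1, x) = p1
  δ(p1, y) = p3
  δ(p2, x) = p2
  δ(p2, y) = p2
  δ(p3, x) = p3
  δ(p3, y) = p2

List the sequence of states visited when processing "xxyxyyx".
read 'x': p0 → p0
  read 'x': p0 → p0
  read 'y': p0 → p1
  read 'x': p1 → p1
  read 'y': p1 → p3
  read 'y': p3 → p2
  read 'x': p2 → p2
p0 -> p0 -> p0 -> p1 -> p1 -> p3 -> p2 -> p2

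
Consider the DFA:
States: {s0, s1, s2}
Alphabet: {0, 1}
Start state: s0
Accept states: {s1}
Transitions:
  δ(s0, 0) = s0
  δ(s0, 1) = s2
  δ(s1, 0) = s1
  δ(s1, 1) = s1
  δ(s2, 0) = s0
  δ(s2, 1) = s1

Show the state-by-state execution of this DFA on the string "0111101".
read '0': s0 → s0
  read '1': s0 → s2
  read '1': s2 → s1
  read '1': s1 → s1
  read '1': s1 → s1
  read '0': s1 → s1
  read '1': s1 → s1
s0 -> s0 -> s2 -> s1 -> s1 -> s1 -> s1 -> s1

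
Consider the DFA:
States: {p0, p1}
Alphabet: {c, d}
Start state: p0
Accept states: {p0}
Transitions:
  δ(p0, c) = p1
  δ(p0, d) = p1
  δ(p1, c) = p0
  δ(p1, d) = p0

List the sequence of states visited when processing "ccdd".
read 'c': p0 → p1
  read 'c': p1 → p0
  read 'd': p0 → p1
  read 'd': p1 → p0
p0 -> p1 -> p0 -> p1 -> p0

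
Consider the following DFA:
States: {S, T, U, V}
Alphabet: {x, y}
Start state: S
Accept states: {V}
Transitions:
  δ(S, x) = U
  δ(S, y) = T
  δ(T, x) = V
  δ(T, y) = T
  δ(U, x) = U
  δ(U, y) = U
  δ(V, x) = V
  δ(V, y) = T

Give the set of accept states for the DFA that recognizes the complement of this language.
Complement accept states = All states \ Original accept states
= {S, T, U, V} \ {V}
{S, T, U}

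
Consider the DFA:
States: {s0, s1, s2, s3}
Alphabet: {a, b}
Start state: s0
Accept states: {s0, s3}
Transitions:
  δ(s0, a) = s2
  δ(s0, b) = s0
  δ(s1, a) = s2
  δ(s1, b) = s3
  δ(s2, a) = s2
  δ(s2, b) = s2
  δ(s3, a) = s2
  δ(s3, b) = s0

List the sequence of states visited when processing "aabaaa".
read 'a': s0 → s2
  read 'a': s2 → s2
  read 'b': s2 → s2
  read 'a': s2 → s2
  read 'a': s2 → s2
  read 'a': s2 → s2
s0 -> s2 -> s2 -> s2 -> s2 -> s2 -> s2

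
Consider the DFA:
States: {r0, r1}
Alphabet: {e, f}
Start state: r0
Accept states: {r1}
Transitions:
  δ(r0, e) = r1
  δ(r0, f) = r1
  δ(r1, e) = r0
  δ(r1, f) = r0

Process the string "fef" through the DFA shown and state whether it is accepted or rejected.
Processing string "fef":
  r0 --f--> r1
  r1 --e--> r0
  r0 --f--> r1
Final state: r1
Accept states: {r1}
Yes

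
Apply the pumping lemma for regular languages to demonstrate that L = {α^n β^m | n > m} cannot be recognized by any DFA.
Assume L is regular with pumping length p. Idea: pumping down the α-block drops the α-count to at most the β-count.
Choose s = α^(p+1) β^p ∈ L (|s| = 2p+1 ≥ p). By the pumping lemma, s = xyz with |xy| ≤ p, |y| > 0, so y = α^k with k ≥ 1. Take i = 0: xz = α^(p+1−k) β^p. Since k ≥ 1, p+1−k ≤ p, so the number of α's is no longer strictly greater than the number of β's, hence xz ∉ L.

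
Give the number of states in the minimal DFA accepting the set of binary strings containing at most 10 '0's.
By Myhill–Nerode, count the distinguishable equivalence classes: 12 classes — having seen 0, 1, …, 10, or >10 copies of '0'; counts 0 through 10 are accepting and >10 is dead.
12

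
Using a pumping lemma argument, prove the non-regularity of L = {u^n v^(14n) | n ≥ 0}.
Assume L is regular with pumping length p. Idea: pumping the u-block breaks the 1:14 ratio.
Choose s = u^p v^(14p) (length 15p ≥ p). By the pumping lemma, s = xyz with |xy| ≤ p, |y| > 0, so y = u^k with k ≥ 1. Then xy²z = u^(p+k) v^(14p). For this to be in L we would need 14p = 14(p+k), i.e. 14k = 0, contradicting k ≥ 1. So xy²z ∉ L.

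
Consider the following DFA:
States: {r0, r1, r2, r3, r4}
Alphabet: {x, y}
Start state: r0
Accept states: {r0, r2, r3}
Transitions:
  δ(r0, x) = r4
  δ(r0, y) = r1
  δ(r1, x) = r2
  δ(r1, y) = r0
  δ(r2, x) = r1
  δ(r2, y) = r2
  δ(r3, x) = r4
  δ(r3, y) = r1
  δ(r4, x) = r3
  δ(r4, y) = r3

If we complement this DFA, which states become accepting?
Complement accept states = All states \ Original accept states
= {r0, r1, r2, r3, r4} \ {r0, r2, r3}
{r1, r4}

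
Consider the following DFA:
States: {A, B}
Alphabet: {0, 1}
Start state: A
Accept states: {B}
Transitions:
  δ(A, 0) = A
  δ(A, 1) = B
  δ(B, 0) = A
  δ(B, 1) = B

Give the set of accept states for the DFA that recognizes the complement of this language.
Complement accept states = All states \ Original accept states
= {A, B} \ {B}
{A}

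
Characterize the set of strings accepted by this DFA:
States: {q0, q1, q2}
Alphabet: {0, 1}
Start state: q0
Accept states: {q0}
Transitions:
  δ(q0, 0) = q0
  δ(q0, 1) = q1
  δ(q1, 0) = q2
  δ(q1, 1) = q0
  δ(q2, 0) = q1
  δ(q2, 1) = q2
Testing a few strings:
  '101' → reject
  '1111' → accept
  '0100' → reject
  '1010' → reject
State roles: q0=value ≡ 0 (mod 3); q1=value ≡ 1 (mod 3); q2=value ≡ 2 (mod 3)
All binary strings representing a multiple of 3 (read in base 2; leading zeros allowed and ε counts as 0)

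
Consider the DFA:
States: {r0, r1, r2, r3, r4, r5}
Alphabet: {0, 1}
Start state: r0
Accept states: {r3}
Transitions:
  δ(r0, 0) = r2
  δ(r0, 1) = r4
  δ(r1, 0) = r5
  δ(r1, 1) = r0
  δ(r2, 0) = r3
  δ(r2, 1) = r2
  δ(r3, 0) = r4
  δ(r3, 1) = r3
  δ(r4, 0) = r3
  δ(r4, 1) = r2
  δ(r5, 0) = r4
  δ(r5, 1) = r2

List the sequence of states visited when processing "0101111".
read '0': r0 → r2
  read '1': r2 → r2
  read '0': r2 → r3
  read '1': r3 → r3
  read '1': r3 → r3
  read '1': r3 → r3
  read '1': r3 → r3
r0 -> r2 -> r2 -> r3 -> r3 -> r3 -> r3 -> r3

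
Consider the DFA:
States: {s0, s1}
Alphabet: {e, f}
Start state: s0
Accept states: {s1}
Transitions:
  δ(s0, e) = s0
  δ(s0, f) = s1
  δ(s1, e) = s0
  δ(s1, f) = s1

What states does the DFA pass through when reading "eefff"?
read 'e': s0 → s0
  read 'e': s0 → s0
  read 'f': s0 → s1
  read 'f': s1 → s1
  read 'f': s1 → s1
s0 -> s0 -> s0 -> s1 -> s1 -> s1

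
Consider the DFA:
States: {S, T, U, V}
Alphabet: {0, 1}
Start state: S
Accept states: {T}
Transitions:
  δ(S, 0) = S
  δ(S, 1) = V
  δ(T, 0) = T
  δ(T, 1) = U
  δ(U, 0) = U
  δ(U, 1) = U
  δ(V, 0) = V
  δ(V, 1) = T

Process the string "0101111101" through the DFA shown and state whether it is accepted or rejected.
Processing string "0101111101":
  S --0--> S
  S --1--> V
  V --0--> V
  V --1--> T
  T --1--> U
  U --1--> U
  U --1--> U
  U --1--> U
  U --0--> U
  U --1--> U
Final state: U
Accept states: {T}
No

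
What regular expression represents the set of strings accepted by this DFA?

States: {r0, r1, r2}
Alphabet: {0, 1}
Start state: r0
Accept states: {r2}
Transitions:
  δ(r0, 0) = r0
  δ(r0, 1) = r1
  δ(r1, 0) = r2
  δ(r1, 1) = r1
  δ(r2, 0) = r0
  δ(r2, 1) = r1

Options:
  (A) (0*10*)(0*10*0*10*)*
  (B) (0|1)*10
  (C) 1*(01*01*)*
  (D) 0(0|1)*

Check each option against the DFA on short strings; one disagreement eliminates an option:
  (A) (0*10*)(0*10*0*10*)*: on '1' the DFA goes r0 → r1 and rejects (r1 ∉ Accept), but the regex matches it → eliminate
  (B) (0|1)*10: agrees with the DFA on every string of length ≤ 6
  (C) 1*(01*01*)*: on ε the DFA stays in r0 and rejects (r0 ∉ Accept), but the regex matches it → eliminate
  (D) 0(0|1)*: on '0' the DFA goes r0 → r0 and rejects (r0 ∉ Accept), but the regex matches it → eliminate
Only (B) is consistent with the DFA.
(B) (0|1)*10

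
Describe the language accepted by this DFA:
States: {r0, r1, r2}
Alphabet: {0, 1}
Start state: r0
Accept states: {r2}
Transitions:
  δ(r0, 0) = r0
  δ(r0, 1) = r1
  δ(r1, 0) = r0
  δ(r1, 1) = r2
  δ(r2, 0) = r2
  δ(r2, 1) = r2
Testing a few strings:
  '111' → accept
  '0' → reject
  '11' → accept
  '010' → reject
State roles: r0=no progress toward 11; r1=one trailing 1; r2=substring 11 seen
All binary strings containing the substring 11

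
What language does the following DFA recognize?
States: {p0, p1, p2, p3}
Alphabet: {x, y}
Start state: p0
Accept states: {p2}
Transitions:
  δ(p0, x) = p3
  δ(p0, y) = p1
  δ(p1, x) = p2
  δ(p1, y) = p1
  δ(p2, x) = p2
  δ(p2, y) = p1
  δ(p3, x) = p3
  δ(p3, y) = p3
Testing a few strings:
  'x' → reject
  'yy' → reject
  'xyyx' → reject
  'y' → reject
State roles: p0=no input read; p1=started with y, last symbol y; p2=started with y, last symbol x; p3=started with x (dead)
All strings over {x,y} that start with y and end with x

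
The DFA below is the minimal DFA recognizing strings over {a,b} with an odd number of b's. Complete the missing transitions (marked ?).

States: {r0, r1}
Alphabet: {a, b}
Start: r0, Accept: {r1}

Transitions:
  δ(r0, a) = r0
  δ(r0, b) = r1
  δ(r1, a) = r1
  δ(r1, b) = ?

From the language and accept set, identify what each state tracks — r0: even number of b's so far; r1: odd number of b's so far.
Each missing δ(q, a) is the state matching the new tracked value after reading a.
δ(r1, b) = r0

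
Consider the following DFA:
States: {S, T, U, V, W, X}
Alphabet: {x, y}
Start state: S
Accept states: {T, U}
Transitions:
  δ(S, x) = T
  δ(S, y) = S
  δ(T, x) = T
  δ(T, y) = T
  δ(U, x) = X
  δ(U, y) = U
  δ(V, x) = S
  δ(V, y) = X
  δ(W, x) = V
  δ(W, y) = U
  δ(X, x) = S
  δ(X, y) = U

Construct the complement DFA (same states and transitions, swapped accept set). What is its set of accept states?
Complement accept states = All states \ Original accept states
= {S, T, U, V, W, X} \ {T, U}
{S, V, W, X}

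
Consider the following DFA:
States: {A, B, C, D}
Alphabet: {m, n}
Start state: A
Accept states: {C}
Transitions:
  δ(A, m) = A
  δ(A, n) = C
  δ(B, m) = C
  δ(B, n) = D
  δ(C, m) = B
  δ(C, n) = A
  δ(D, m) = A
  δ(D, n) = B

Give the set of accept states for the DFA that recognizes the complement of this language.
Complement accept states = All states \ Original accept states
= {A, B, C, D} \ {C}
{A, B, D}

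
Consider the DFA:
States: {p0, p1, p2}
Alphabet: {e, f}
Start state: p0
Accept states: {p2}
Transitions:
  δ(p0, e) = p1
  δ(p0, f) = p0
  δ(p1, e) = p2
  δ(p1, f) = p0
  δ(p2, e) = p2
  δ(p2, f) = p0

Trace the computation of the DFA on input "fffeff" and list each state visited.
read 'f': p0 → p0
  read 'f': p0 → p0
  read 'f': p0 → p0
  read 'e': p0 → p1
  read 'f': p1 → p0
  read 'f': p0 → p0
p0 -> p0 -> p0 -> p0 -> p1 -> p0 -> p0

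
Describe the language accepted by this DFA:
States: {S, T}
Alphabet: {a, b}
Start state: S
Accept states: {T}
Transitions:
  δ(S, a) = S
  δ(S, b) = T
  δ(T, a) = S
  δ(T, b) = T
Testing a few strings:
  'bbb' → accept
  'a' → reject
  'b' → accept
  'bb' → accept
State roles: S=last symbol not b; T=last symbol is b
All strings over {a,b} ending with b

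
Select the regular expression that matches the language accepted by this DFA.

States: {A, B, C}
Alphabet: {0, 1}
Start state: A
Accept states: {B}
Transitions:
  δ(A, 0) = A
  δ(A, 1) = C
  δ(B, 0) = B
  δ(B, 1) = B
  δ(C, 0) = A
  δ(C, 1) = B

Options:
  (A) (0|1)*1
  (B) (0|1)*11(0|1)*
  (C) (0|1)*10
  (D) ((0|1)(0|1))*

Check each option against the DFA on short strings; one disagreement eliminates an option:
  (A) (0|1)*1: on '1' the DFA goes A → C and rejects (C ∉ Accept), but the regex matches it → eliminate
  (B) (0|1)*11(0|1)*: agrees with the DFA on every string of length ≤ 6
  (C) (0|1)*10: on '10' the DFA goes A → C → A and rejects (A ∉ Accept), but the regex matches it → eliminate
  (D) ((0|1)(0|1))*: on ε the DFA stays in A and rejects (A ∉ Accept), but the regex matches it → eliminate
Only (B) is consistent with the DFA.
(B) (0|1)*11(0|1)*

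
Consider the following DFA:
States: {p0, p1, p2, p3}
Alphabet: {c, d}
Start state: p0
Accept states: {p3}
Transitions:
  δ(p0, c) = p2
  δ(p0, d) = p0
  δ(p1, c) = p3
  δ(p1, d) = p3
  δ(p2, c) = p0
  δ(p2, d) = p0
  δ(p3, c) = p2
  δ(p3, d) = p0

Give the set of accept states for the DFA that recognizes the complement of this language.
Complement accept states = All states \ Original accept states
= {p0, p1, p2, p3} \ {p3}
{p0, p1, p2}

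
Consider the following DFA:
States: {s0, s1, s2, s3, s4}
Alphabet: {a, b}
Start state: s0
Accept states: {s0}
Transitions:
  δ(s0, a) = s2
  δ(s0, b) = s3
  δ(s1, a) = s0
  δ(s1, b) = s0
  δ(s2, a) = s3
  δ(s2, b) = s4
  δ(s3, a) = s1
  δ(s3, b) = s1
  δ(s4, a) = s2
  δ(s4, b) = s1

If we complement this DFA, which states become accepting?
Complement accept states = All states \ Original accept states
= {s0, s1, s2, s3, s4} \ {s0}
{s1, s2, s3, s4}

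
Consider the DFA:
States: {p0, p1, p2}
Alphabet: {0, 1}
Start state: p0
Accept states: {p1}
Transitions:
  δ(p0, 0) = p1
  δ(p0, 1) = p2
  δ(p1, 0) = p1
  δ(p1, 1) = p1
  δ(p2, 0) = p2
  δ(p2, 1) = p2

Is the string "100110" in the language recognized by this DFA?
Processing string "100110":
  p0 --1--> p2
  p2 --0--> p2
  p2 --0--> p2
  p2 --1--> p2
  p2 --1--> p2
  p2 --0--> p2
Final state: p2
Accept states: {p1}
No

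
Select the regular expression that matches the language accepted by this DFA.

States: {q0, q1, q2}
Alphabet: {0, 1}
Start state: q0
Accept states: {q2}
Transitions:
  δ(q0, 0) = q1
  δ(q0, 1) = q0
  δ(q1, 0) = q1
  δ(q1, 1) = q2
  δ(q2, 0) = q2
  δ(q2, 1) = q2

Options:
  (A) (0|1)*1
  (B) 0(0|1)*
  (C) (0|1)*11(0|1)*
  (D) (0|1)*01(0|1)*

Check each option against the DFA on short strings; one disagreement eliminates an option:
  (A) (0|1)*1: on '1' the DFA goes q0 → q0 and rejects (q0 ∉ Accept), but the regex matches it → eliminate
  (B) 0(0|1)*: on '0' the DFA goes q0 → q1 and rejects (q1 ∉ Accept), but the regex matches it → eliminate
  (C) (0|1)*11(0|1)*: on '01' the DFA goes q0 → q1 → q2 and accepts (q2 ∈ Accept), but the regex does not match it → eliminate
  (D) (0|1)*01(0|1)*: agrees with the DFA on every string of length ≤ 6
Only (D) is consistent with the DFA.
(D) (0|1)*01(0|1)*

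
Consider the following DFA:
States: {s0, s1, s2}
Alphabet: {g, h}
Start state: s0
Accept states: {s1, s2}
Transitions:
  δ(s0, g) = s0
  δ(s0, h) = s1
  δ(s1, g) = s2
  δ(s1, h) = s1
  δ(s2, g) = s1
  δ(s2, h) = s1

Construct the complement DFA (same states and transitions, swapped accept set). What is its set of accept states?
Complement accept states = All states \ Original accept states
= {s0, s1, s2} \ {s1, s2}
{s0}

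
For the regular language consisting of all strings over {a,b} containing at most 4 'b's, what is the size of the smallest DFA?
By Myhill–Nerode, count the distinguishable equivalence classes: 6 classes — having seen 0, 1, …, 4, or >4 copies of 'b'; counts 0 through 4 are accepting and >4 is dead.
6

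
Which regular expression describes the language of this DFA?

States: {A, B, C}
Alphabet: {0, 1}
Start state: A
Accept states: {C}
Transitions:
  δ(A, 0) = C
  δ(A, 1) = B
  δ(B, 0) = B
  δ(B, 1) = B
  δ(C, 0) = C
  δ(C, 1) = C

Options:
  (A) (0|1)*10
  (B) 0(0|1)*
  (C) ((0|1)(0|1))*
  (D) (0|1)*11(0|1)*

Check each option against the DFA on short strings; one disagreement eliminates an option:
  (A) (0|1)*10: on '0' the DFA goes A → C and accepts (C ∈ Accept), but the regex does not match it → eliminate
  (B) 0(0|1)*: agrees with the DFA on every string of length ≤ 6
  (C) ((0|1)(0|1))*: on ε the DFA stays in A and rejects (A ∉ Accept), but the regex matches it → eliminate
  (D) (0|1)*11(0|1)*: on '0' the DFA goes A → C and accepts (C ∈ Accept), but the regex does not match it → eliminate
Only (B) is consistent with the DFA.
(B) 0(0|1)*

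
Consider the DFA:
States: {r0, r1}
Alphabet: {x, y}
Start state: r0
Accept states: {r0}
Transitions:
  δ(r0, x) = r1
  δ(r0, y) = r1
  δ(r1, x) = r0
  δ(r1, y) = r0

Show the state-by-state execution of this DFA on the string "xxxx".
read 'x': r0 → r1
  read 'x': r1 → r0
  read 'x': r0 → r1
  read 'x': r1 → r0
r0 -> r1 -> r0 -> r1 -> r0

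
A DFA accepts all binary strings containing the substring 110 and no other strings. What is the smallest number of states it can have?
By Myhill–Nerode, count the distinguishable equivalence classes: 4 classes — one per longest suffix of the input that is a prefix of '110' (lengths 0 through 2), plus an absorbing 'already seen 110' class.
4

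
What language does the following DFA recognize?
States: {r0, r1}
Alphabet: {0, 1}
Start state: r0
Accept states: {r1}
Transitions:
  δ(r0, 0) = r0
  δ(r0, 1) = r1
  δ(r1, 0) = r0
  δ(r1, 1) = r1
Testing a few strings:
  '1' → accept
  '11' → accept
  '111' → accept
  '0' → reject
State roles: r0=last symbol not 1; r1=last symbol is 1
All binary strings ending with 1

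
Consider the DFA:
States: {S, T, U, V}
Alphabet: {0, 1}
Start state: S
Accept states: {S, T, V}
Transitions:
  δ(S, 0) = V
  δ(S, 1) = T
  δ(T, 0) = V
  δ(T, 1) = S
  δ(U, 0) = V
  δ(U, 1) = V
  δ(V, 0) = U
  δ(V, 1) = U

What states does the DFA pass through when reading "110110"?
read '1': S → T
  read '1': T → S
  read '0': S → V
  read '1': V → U
  read '1': U → V
  read '0': V → U
S -> T -> S -> V -> U -> V -> U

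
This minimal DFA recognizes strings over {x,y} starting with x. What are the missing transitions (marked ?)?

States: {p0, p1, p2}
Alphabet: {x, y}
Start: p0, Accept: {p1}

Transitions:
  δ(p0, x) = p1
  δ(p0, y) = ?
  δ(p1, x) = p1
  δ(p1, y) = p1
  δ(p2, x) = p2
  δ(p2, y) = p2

From the language and accept set, identify what each state tracks — p0: no input read; p1: started with x; p2: started with y (dead).
Each missing δ(q, a) is the state matching the new tracked value after reading a.
δ(p0, y) = p2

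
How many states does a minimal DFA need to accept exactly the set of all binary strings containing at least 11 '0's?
By Myhill–Nerode, count the distinguishable equivalence classes: 12 classes — having seen 0, 1, …, 10, or ≥11 copies of '0'; any two classes i < j (j ≤ 11) are distinguished by the string 0^(11−j), which takes class j to 11 copies (accepted) but leaves class i below 11 (rejected).
12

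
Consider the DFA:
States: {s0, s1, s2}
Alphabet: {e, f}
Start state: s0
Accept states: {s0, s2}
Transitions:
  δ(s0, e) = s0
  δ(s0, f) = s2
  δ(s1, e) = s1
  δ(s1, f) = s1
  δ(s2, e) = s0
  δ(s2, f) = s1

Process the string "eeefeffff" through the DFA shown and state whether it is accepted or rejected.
Processing string "eeefeffff":
  s0 --e--> s0
  s0 --e--> s0
  s0 --e--> s0
  s0 --f--> s2
  s2 --e--> s0
  s0 --f--> s2
  s2 --f--> s1
  s1 --f--> s1
  s1 --f--> s1
Final state: s1
Accept states: {s0, s2}
No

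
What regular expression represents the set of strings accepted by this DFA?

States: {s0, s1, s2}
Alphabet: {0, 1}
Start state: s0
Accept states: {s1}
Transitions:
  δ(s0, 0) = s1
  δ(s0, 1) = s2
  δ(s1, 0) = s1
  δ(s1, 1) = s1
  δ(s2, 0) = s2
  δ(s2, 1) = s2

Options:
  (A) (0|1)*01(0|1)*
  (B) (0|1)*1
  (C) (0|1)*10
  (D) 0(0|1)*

Check each option against the DFA on short strings; one disagreement eliminates an option:
  (A) (0|1)*01(0|1)*: on '0' the DFA goes s0 → s1 and accepts (s1 ∈ Accept), but the regex does not match it → eliminate
  (B) (0|1)*1: on '0' the DFA goes s0 → s1 and accepts (s1 ∈ Accept), but the regex does not match it → eliminate
  (C) (0|1)*10: on '0' the DFA goes s0 → s1 and accepts (s1 ∈ Accept), but the regex does not match it → eliminate
  (D) 0(0|1)*: agrees with the DFA on every string of length ≤ 6
Only (D) is consistent with the DFA.
(D) 0(0|1)*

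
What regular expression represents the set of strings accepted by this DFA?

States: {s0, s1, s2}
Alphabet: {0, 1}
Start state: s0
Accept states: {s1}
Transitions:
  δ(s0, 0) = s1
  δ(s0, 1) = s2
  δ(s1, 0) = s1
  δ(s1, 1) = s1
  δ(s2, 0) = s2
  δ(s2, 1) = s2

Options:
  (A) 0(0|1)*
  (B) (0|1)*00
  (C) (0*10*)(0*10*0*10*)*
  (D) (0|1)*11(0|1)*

Check each option against the DFA on short strings; one disagreement eliminates an option:
  (A) 0(0|1)*: agrees with the DFA on every string of length ≤ 6
  (B) (0|1)*00: on '0' the DFA goes s0 → s1 and accepts (s1 ∈ Accept), but the regex does not match it → eliminate
  (C) (0*10*)(0*10*0*10*)*: on '0' the DFA goes s0 → s1 and accepts (s1 ∈ Accept), but the regex does not match it → eliminate
  (D) (0|1)*11(0|1)*: on '0' the DFA goes s0 → s1 and accepts (s1 ∈ Accept), but the regex does not match it → eliminate
Only (A) is consistent with the DFA.
(A) 0(0|1)*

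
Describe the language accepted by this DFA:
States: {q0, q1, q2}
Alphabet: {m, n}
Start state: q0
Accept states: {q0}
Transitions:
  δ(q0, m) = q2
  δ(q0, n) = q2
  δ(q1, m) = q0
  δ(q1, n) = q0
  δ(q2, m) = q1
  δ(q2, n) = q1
Testing a few strings:
  'mnmm' → reject
  'nmn' → accept
  'm' → reject
  'mmn' → accept
State roles: q0=length ≡ 0 (mod 3); q1=length ≡ 2 (mod 3); q2=length ≡ 1 (mod 3)
All strings over {m,n} whose length is a multiple of 3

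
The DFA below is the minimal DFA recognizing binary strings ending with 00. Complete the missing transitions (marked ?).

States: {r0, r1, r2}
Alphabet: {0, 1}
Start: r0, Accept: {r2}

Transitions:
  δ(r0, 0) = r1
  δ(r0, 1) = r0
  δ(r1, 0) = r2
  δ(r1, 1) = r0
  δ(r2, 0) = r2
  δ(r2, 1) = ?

From the language and accept set, identify what each state tracks — r0: last symbol not 0; r1: one trailing 0; r2: two trailing 0's.
Each missing δ(q, a) is the state matching the new tracked value after reading a.
δ(r2, 1) = r0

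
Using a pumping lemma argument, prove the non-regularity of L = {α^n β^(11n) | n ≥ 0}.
Assume L is regular with pumping length p. Idea: pumping the α-block breaks the 1:11 ratio.
Choose s = α^p β^(11p) (length 12p ≥ p). By the pumping lemma, s = xyz with |xy| ≤ p, |y| > 0, so y = α^k with k ≥ 1. Then xy²z = α^(p+k) β^(11p). For this to be in L we would need 11p = 11(p+k), i.e. 11k = 0, contradicting k ≥ 1. So xy²z ∉ L.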